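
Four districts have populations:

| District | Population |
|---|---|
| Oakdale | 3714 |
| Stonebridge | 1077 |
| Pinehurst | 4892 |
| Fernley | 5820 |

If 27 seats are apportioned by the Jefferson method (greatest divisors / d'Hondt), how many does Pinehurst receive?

Standard divisor 15503/27 ≈ 574.185; standard quotas: Oakdale 6.468, Stonebridge 1.876, Pinehurst 8.520, Fernley 10.136.
Rounding down gives 6, 1, 8, 10 = 25 seats, so the divisor must be adjusted.
With modified divisor 532.95: modified quotas Oakdale 6.969, Stonebridge 2.021, Pinehurst 9.179, Fernley 10.920.
Rounding down: Oakdale 6, Stonebridge 2, Pinehurst 9, Fernley 10 (total 27).
Pinehurst receives 9.

9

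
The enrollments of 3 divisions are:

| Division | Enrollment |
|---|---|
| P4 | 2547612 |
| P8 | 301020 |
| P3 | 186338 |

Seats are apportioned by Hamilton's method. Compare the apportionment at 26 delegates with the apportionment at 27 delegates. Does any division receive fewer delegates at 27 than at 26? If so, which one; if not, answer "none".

At 26 seats: P4 22, P8 2, P3 2.
At 27 seats: P4 23, P8 3, P3 1.
P3 drops from 2 to 1.

P3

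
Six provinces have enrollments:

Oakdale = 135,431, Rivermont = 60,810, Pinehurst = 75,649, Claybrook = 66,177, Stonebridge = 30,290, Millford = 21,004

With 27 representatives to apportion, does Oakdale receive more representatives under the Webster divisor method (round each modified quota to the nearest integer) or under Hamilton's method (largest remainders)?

Webster

Webster: Oakdale 10, Rivermont 4, Pinehurst 5, Claybrook 5, Stonebridge 2, Millford 1.
Hamilton: Oakdale 9, Rivermont 4, Pinehurst 5, Claybrook 5, Stonebridge 2, Millford 2.
Oakdale gets 10 under Webster and 9 under Hamilton.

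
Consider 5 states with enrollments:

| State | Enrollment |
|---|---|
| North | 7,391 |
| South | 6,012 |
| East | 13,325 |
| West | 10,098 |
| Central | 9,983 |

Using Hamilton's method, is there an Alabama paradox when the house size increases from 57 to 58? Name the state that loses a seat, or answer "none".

At 57 seats: North 9, South 8, East 16, West 12, Central 12.
At 58 seats: North 9, South 7, East 17, West 13, Central 12.
South drops from 8 to 7.

South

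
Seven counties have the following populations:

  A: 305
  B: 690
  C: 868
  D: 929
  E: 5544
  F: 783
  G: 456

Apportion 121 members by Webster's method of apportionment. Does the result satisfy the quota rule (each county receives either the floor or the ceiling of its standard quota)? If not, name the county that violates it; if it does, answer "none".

E

Standard quotas: A 3.854, B 8.720, C 10.969, D 11.740, E 70.060, F 9.895, G 5.763.
Webster allocation: A 4, B 9, C 11, D 12, E 69, F 10, G 6.
E has quota 70.060 (lower 70, upper 71) but receives 69 — outside the quota interval.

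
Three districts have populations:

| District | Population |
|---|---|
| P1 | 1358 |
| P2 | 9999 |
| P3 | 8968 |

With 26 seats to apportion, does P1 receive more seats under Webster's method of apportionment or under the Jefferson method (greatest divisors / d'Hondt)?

Webster: P1 2, P2 13, P3 11.
Jefferson: P1 1, P2 13, P3 12.
P1 gets 2 under Webster and 1 under Jefferson.

Webster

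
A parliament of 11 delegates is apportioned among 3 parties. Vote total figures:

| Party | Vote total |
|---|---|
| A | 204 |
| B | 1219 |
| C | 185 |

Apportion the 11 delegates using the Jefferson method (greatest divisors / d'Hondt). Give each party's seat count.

Standard divisor 1608/11 ≈ 146.182; standard quotas: A 1.396, B 8.339, C 1.266.
Rounding down gives 1, 8, 1 = 10 seats, so the divisor must be adjusted.
With modified divisor 130: modified quotas A 1.569, B 9.377, C 1.423.
Rounding down: A 1, B 9, C 1 (total 11).

A 1, B 9, C 1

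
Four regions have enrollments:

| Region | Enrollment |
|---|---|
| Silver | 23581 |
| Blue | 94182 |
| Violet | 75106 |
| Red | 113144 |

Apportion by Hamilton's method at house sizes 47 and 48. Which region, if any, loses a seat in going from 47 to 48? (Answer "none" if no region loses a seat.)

Silver

At 47 seats: Silver 4, Blue 14, Violet 12, Red 17.
At 48 seats: Silver 3, Blue 15, Violet 12, Red 18.
Silver drops from 4 to 3.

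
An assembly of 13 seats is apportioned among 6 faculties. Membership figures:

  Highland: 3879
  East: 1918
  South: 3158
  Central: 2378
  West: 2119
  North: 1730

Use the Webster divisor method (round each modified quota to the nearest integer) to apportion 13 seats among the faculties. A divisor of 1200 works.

Highland 3, East 2, South 3, Central 2, West 2, North 1

With modified divisor 1200: modified quotas Highland 3.232, East 1.598, South 2.632, Central 1.982, West 1.766, North 1.442.
Rounding to the nearest integer: Highland 3, East 2, South 3, Central 2, West 2, North 1 (total 13).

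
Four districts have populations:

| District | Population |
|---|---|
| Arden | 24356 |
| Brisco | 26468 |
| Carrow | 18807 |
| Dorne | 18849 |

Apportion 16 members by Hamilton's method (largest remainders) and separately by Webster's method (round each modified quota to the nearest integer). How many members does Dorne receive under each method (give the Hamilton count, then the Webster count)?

4 and 3

Hamilton: Arden 4, Brisco 5, Carrow 3, Dorne 4.
Webster: Arden 5, Brisco 5, Carrow 3, Dorne 3.
Dorne gets 4 under Hamilton and 3 under Webster.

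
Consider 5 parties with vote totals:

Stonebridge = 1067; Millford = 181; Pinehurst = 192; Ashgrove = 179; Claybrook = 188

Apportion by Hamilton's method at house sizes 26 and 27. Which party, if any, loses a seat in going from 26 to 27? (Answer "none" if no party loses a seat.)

At 26 seats: Stonebridge 15, Millford 3, Pinehurst 3, Ashgrove 2, Claybrook 3.
At 27 seats: Stonebridge 16, Millford 3, Pinehurst 3, Ashgrove 2, Claybrook 3.
No party's allocation decreased.

none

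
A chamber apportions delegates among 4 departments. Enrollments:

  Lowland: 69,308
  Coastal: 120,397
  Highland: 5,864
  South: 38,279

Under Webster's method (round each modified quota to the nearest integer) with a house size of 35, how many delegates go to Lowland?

Standard divisor 233848/35 ≈ 6681.371; standard quotas: Lowland 10.373, Coastal 18.020, Highland 0.878, South 5.729.
Rounding to the nearest integer gives Lowland 10, Coastal 18, Highland 1, South 6 — total 35, matching the house size, so no adjustment is needed.
Lowland receives 10.

10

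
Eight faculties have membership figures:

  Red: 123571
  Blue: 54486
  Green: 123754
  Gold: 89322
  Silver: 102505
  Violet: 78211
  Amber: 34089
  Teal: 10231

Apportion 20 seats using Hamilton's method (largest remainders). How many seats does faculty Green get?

The standard divisor is 616169/20 ≈ 30808.45.
Standard quotas: Red 4.0109, Blue 1.7685, Green 4.0169, Gold 2.8993, Silver 3.3272, Violet 2.5386, Amber 1.1065, Teal 0.3321.
Lower quotas: Red 4, Blue 1, Green 4, Gold 2, Silver 3, Violet 2, Amber 1, Teal 0 (sum 17, leaving 3 seats).
Remainders in descending order: Gold 0.8993, Blue 0.7685, Violet 0.5386, Teal 0.3321, Silver 0.3272, Amber 0.1065, Green 0.0169, Red 0.0109.
The surplus seats go to Gold, Blue, Violet.
Green receives 4.

4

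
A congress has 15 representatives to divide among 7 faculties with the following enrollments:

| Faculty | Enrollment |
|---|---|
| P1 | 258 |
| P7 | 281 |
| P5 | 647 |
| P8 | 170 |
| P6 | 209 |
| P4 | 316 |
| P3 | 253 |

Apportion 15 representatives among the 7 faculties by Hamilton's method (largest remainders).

P1 2, P7 2, P5 5, P8 1, P6 1, P4 2, P3 2

Standard divisor: 2134 ÷ 15 ≈ 142.267.
Standard quotas: P1 1.813, P7 1.975, P5 4.548, P8 1.195, P6 1.469, P4 2.221, P3 1.778.
Lower quotas: P1 1, P7 1, P5 4, P8 1, P6 1, P4 2, P3 1 (sum 11, leaving 4 seats).
Remainders in descending order: P7 0.975, P1 0.813, P3 0.778, P5 0.548, P6 0.469, P4 0.221, P8 0.195.
Largest remainders: P7, P1, P3, P5 receive the extra seats.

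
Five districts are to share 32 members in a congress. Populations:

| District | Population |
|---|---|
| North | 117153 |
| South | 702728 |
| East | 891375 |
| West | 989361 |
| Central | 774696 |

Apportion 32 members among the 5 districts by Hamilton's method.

Total 3475313; standard divisor 3475313/32 ≈ 108603.531.
Standard quotas: North 1.0787, South 6.4706, East 8.2076, West 9.1098, Central 7.1332.
Lower quotas: North 1, South 6, East 8, West 9, Central 7 (sum 31, leaving 1 seat).
Remainders in descending order: South 0.4706, East 0.2076, Central 0.1332, West 0.1098, North 0.0787.
The surplus seat goes to South.

North 1, South 7, East 8, West 9, Central 7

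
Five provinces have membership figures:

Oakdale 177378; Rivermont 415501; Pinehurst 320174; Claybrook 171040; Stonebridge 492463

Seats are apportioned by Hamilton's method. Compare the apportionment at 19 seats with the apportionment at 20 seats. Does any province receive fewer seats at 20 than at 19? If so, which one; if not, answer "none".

At 19 seats: Oakdale 2, Rivermont 5, Pinehurst 4, Claybrook 2, Stonebridge 6.
At 20 seats: Oakdale 2, Rivermont 6, Pinehurst 4, Claybrook 2, Stonebridge 6.
No province's allocation decreased.

none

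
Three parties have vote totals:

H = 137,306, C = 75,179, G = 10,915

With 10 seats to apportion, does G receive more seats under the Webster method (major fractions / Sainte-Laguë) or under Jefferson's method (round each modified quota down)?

Webster: H 6, C 3, G 1.
Jefferson: H 7, C 3, G 0.
G gets 1 under Webster and 0 under Jefferson.

Webster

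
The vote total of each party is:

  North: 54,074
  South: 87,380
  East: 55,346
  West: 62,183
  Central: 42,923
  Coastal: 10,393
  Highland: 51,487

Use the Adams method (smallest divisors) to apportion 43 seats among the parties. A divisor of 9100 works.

North: 6; South: 10; East: 7; West: 7; Central: 5; Coastal: 2; Highland: 6

With modified divisor 9100: modified quotas North 5.942, South 9.602, East 6.082, West 6.833, Central 4.717, Coastal 1.142, Highland 5.658.
Rounding up: North 6, South 10, East 7, West 7, Central 5, Coastal 2, Highland 6 (total 43).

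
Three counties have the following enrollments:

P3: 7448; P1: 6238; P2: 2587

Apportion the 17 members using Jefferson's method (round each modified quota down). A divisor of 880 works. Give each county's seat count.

With modified divisor 880: modified quotas P3 8.464, P1 7.089, P2 2.940.
Rounding down: P3 8, P1 7, P2 2 (total 17).

P3=8, P1=7, P2=2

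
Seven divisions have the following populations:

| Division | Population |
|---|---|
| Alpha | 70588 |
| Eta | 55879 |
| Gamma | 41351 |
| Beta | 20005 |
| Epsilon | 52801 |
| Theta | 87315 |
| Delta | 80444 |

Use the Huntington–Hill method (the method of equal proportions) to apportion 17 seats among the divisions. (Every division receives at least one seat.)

Alpha: 3, Eta: 2, Gamma: 2, Beta: 1, Epsilon: 2, Theta: 4, Delta: 3

With divisor 24214: modified quotas Alpha 2.915, Eta 2.308, Gamma 1.708, Beta 0.826, Epsilon 2.181, Theta 3.606, Delta 3.322.
Geometric-mean thresholds: Alpha √(2·3)=2.449, Eta √(2·3)=2.449, Gamma √(1·2)=1.414, Beta (min 1), Epsilon √(2·3)=2.449, Theta √(3·4)=3.464, Delta √(3·4)=3.464.
Each quota rounded against its threshold gives Alpha 3, Eta 2, Gamma 2, Beta 1, Epsilon 2, Theta 4, Delta 3 (total 17).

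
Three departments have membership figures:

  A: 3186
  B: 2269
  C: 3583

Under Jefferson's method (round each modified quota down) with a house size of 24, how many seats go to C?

Standard divisor 9038/24 ≈ 376.583; standard quotas: A 8.460, B 6.025, C 9.514.
Rounding down gives 8, 6, 9 = 23 seats, so the divisor must be adjusted.
With modified divisor 356: modified quotas A 8.949, B 6.374, C 10.065.
Rounding down: A 8, B 6, C 10 (total 24).
C receives 10.

10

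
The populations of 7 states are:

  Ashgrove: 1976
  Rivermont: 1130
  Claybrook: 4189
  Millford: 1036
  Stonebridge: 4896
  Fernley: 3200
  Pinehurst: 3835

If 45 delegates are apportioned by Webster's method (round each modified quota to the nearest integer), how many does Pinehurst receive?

Standard divisor 20262/45 ≈ 450.267; standard quotas: Ashgrove 4.389, Rivermont 2.510, Claybrook 9.303, Millford 2.301, Stonebridge 10.874, Fernley 7.107, Pinehurst 8.517.
Rounding to the nearest integer gives Ashgrove 4, Rivermont 3, Claybrook 9, Millford 2, Stonebridge 11, Fernley 7, Pinehurst 9 — total 45, matching the house size, so no adjustment is needed.
Pinehurst receives 9.

9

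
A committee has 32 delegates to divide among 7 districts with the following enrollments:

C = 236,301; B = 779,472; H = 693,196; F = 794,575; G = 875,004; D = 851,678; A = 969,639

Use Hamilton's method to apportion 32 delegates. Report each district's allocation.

Standard divisor: 5199865 ÷ 32 ≈ 162495.781.
Standard quotas: C 1.4542, B 4.7969, H 4.2659, F 4.8898, G 5.3848, D 5.2412, A 5.9672.
Lower quotas: C 1, B 4, H 4, F 4, G 5, D 5, A 5 (sum 28, leaving 4 seats).
Remainders in descending order: A 0.9672, F 0.8898, B 0.7969, C 0.4542, G 0.3848, H 0.2659, D 0.2412.
The surplus seats go to A, F, B, C.

C: 2, B: 5, H: 4, F: 5, G: 5, D: 5, A: 6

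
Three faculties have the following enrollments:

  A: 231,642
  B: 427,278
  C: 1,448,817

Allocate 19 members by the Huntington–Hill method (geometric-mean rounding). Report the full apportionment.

A: 2, B: 4, C: 13

With divisor 111696: modified quotas A 2.074, B 3.825, C 12.971.
Geometric-mean thresholds: A √(2·3)=2.449, B √(3·4)=3.464, C √(12·13)=12.490.
Each quota rounded against its threshold gives A 2, B 4, C 13 (total 19).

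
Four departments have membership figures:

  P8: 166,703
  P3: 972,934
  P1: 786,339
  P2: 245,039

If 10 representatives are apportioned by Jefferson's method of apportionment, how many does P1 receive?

4

Standard divisor 2171015/10 ≈ 217101.5; standard quotas: P8 0.768, P3 4.481, P1 3.622, P2 1.129.
Rounding down gives 0, 4, 3, 1 = 8 seats, so the divisor must be adjusted.
With modified divisor 180600: modified quotas P8 0.923, P3 5.387, P1 4.354, P2 1.357.
Rounding down: P8 0, P3 5, P1 4, P2 1 (total 10).
P1 receives 4.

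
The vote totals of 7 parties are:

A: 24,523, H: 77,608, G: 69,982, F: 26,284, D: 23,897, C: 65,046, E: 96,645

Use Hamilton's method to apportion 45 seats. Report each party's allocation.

Standard divisor: 383985 ÷ 45 = 8533.
Standard quotas: A 2.8739, H 9.0950, G 8.2013, F 3.0803, D 2.8005, C 7.6229, E 11.3260.
Lower quotas: A 2, H 9, G 8, F 3, D 2, C 7, E 11 (sum 42, leaving 3 seats).
Remainders in descending order: A 0.8739, D 0.8005, C 0.6229, E 0.3260, G 0.2013, H 0.0950, F 0.0803.
Largest remainders: A, D, C receive the extra seats.

A: 3, H: 9, G: 8, F: 3, D: 3, C: 8, E: 11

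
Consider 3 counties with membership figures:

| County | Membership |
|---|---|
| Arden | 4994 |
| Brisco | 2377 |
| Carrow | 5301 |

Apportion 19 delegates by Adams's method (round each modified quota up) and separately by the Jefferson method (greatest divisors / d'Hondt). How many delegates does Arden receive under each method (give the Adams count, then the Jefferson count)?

7 and 8

Adams: Arden 7, Brisco 4, Carrow 8.
Jefferson: Arden 8, Brisco 3, Carrow 8.
Arden gets 7 under Adams and 8 under Jefferson.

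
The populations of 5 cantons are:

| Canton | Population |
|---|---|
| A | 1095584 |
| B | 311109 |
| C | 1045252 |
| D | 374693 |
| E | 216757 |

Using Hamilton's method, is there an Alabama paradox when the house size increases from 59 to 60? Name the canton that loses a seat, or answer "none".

D

At 59 seats: A 21, B 6, C 20, D 8, E 4.
At 60 seats: A 22, B 6, C 21, D 7, E 4.
D drops from 8 to 7.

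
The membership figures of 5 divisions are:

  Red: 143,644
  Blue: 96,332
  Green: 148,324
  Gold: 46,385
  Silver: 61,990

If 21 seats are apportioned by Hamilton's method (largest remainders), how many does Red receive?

6

Total 496675; standard divisor 496675/21 ≈ 23651.19.
Standard quotas: Red 6.0734, Blue 4.0730, Green 6.2713, Gold 1.9612, Silver 2.6210.
Lower quotas: Red 6, Blue 4, Green 6, Gold 1, Silver 2 (sum 19, leaving 2 seats).
Remainders in descending order: Gold 0.9612, Silver 0.6210, Green 0.2713, Red 0.0734, Blue 0.0730.
Largest remainders: Gold, Silver receive the extra seats.
Red receives 6.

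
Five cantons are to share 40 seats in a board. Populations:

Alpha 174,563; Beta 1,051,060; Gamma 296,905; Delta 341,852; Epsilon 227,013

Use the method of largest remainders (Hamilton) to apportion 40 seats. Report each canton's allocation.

Standard divisor: 2091393 ÷ 40 ≈ 52284.825.
Standard quotas: Alpha 3.3387, Beta 20.1026, Gamma 5.6786, Delta 6.5383, Epsilon 4.3419.
Lower quotas: Alpha 3, Beta 20, Gamma 5, Delta 6, Epsilon 4 (sum 38, leaving 2 seats).
Remainders in descending order: Gamma 0.6786, Delta 0.5383, Epsilon 0.3419, Alpha 0.3387, Beta 0.1026.
Largest remainders: Gamma, Delta receive the extra seats.

Alpha 3; Beta 20; Gamma 6; Delta 7; Epsilon 4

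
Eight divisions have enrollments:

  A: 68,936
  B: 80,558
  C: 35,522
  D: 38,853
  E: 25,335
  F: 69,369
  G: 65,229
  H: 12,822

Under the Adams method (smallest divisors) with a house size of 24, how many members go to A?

Standard divisor 396624/24 ≈ 16526; standard quotas: A 4.171, B 4.875, C 2.149, D 2.351, E 1.533, F 4.198, G 3.947, H 0.776.
Rounding up gives 5, 5, 3, 3, 2, 5, 4, 1 = 28 seats, so the divisor must be adjusted.
With modified divisor 19800: modified quotas A 3.482, B 4.069, C 1.794, D 1.962, E 1.280, F 3.503, G 3.294, H 0.648.
Rounding up: A 4, B 5, C 2, D 2, E 2, F 4, G 4, H 1 (total 24).
A receives 4.

4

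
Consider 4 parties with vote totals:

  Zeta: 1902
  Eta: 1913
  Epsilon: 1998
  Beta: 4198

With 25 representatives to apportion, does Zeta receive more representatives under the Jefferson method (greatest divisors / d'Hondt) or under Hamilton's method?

Jefferson: Zeta 4, Eta 5, Epsilon 5, Beta 11.
Hamilton: Zeta 5, Eta 5, Epsilon 5, Beta 10.
Zeta gets 4 under Jefferson and 5 under Hamilton.

Hamilton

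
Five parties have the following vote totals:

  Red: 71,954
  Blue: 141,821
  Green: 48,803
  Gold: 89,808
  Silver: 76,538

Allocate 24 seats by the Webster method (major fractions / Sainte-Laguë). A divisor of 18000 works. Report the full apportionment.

With modified divisor 18000: modified quotas Red 3.997, Blue 7.879, Green 2.711, Gold 4.989, Silver 4.252.
Rounding to the nearest integer: Red 4, Blue 8, Green 3, Gold 5, Silver 4 (total 24).

Red=4; Blue=8; Green=3; Gold=5; Silver=4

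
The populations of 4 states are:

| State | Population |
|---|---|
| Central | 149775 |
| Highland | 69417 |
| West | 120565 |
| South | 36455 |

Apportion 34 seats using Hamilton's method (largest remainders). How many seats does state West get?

11

Total 376212; standard divisor 376212/34 ≈ 11065.059.
Standard quotas: Central 13.5359, Highland 6.2735, West 10.8960, South 3.2946.
Lower quotas: Central 13, Highland 6, West 10, South 3 (sum 32, leaving 2 seats).
Remainders in descending order: West 0.8960, Central 0.5359, South 0.2946, Highland 0.2735.
Largest remainders: West, Central receive the extra seats.
West receives 11.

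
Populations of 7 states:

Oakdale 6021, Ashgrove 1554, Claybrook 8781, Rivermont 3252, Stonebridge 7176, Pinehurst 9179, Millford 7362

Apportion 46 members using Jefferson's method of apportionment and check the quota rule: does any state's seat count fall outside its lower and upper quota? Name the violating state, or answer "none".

none

Standard quotas: Oakdale 6.393, Ashgrove 1.650, Claybrook 9.323, Rivermont 3.453, Stonebridge 7.619, Pinehurst 9.746, Millford 7.817.
Jefferson allocation: Oakdale 6, Ashgrove 1, Claybrook 10, Rivermont 3, Stonebridge 8, Pinehurst 10, Millford 8.
Every allocation lies between the lower and upper quota.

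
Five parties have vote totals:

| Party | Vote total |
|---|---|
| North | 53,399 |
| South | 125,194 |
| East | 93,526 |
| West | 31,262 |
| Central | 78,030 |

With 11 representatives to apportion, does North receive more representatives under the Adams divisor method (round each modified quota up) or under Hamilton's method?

Adams: North 2, South 3, East 3, West 1, Central 2.
Hamilton: North 1, South 4, East 3, West 1, Central 2.
North gets 2 under Adams and 1 under Hamilton.

Adams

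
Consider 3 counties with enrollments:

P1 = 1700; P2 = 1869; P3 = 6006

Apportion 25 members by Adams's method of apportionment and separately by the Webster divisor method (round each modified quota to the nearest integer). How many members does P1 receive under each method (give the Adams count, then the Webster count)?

Adams: P1 5, P2 5, P3 15.
Webster: P1 4, P2 5, P3 16.
P1 gets 5 under Adams and 4 under Webster.

5 and 4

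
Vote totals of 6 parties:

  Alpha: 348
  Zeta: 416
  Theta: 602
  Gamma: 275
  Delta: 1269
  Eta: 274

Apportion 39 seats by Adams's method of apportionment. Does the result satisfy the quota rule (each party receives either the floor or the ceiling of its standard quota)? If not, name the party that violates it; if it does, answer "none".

none

Standard quotas: Alpha 4.263, Zeta 5.095, Theta 7.374, Gamma 3.368, Delta 15.544, Eta 3.356.
Adams allocation: Alpha 4, Zeta 5, Theta 7, Gamma 4, Delta 15, Eta 4.
Every allocation lies between the lower and upper quota.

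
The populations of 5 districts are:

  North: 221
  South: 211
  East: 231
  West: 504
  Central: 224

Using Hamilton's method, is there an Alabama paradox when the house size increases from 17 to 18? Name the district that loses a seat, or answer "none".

At 17 seats: North 3, South 2, East 3, West 6, Central 3.
At 18 seats: North 3, South 3, East 3, West 6, Central 3.
No district's allocation decreased.

none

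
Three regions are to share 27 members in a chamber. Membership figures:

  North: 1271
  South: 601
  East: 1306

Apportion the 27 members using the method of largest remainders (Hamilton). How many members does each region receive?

The standard divisor is 3178/27 ≈ 117.704.
Standard quotas: North 10.798, South 5.106, East 11.096.
Lower quotas: North 10, South 5, East 11 (sum 26, leaving 1 seat).
Remainders in descending order: North 0.798, South 0.106, East 0.096.
Largest remainder: North receives the extra seat.

North 11, South 5, East 11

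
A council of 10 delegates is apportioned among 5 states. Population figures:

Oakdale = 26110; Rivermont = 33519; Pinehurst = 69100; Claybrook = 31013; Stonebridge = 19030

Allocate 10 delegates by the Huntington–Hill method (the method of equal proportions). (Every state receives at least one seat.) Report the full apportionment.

With divisor 19205: modified quotas Oakdale 1.360, Rivermont 1.745, Pinehurst 3.598, Claybrook 1.615, Stonebridge 0.991.
Geometric-mean thresholds: Oakdale √(1·2)=1.414, Rivermont √(1·2)=1.414, Pinehurst √(3·4)=3.464, Claybrook √(1·2)=1.414, Stonebridge (min 1).
Each quota rounded against its threshold gives Oakdale 1, Rivermont 2, Pinehurst 4, Claybrook 2, Stonebridge 1 (total 10).

Oakdale 1, Rivermont 2, Pinehurst 4, Claybrook 2, Stonebridge 1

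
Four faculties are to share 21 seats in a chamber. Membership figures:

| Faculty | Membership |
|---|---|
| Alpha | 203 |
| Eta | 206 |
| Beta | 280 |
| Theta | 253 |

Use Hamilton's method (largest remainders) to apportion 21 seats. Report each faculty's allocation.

Alpha 4; Eta 5; Beta 6; Theta 6

Standard divisor: 942 ÷ 21 ≈ 44.857.
Standard quotas: Alpha 4.525, Eta 4.592, Beta 6.242, Theta 5.640.
Lower quotas: Alpha 4, Eta 4, Beta 6, Theta 5 (sum 19, leaving 2 seats).
Remainders in descending order: Theta 0.640, Eta 0.592, Alpha 0.525, Beta 0.242.
Largest remainders: Theta, Eta receive the extra seats.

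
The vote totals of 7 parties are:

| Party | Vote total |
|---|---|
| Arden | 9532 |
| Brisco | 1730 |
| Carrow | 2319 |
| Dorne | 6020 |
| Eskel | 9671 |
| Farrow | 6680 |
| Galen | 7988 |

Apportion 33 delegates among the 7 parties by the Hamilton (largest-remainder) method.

Standard divisor: 43940 ÷ 33 ≈ 1331.515.
Standard quotas: Arden 7.1588, Brisco 1.2993, Carrow 1.7416, Dorne 4.5212, Eskel 7.2632, Farrow 5.0168, Galen 5.9992.
Lower quotas: Arden 7, Brisco 1, Carrow 1, Dorne 4, Eskel 7, Farrow 5, Galen 5 (sum 30, leaving 3 seats).
Remainders in descending order: Galen 0.9992, Carrow 0.7416, Dorne 0.5212, Brisco 0.2993, Eskel 0.2632, Arden 0.1588, Farrow 0.0168.
The surplus seats go to Galen, Carrow, Dorne.

Arden: 7, Brisco: 1, Carrow: 2, Dorne: 5, Eskel: 7, Farrow: 5, Galen: 6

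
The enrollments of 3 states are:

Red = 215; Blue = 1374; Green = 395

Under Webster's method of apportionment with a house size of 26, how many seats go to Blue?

Standard divisor 1984/26 ≈ 76.308; standard quotas: Red 2.818, Blue 18.006, Green 5.176.
Rounding to the nearest integer gives Red 3, Blue 18, Green 5 — total 26, matching the house size, so no adjustment is needed.
Blue receives 18.

18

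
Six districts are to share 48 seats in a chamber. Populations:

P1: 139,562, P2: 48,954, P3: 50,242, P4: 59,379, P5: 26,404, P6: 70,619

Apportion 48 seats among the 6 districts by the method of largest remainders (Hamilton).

P1=17, P2=6, P3=6, P4=7, P5=3, P6=9

Total 395160; standard divisor 395160/48 ≈ 8232.5.
Standard quotas: P1 16.9526, P2 5.9464, P3 6.1029, P4 7.2128, P5 3.2073, P6 8.5781.
Lower quotas: P1 16, P2 5, P3 6, P4 7, P5 3, P6 8 (sum 45, leaving 3 seats).
Remainders in descending order: P1 0.9526, P2 0.9464, P6 0.5781, P4 0.2128, P5 0.2073, P3 0.1029.
Largest remainders: P1, P2, P6 receive the extra seats.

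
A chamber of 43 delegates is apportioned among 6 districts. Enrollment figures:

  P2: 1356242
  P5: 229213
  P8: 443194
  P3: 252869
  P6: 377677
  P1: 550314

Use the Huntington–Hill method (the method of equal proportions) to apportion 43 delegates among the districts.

With divisor 73438: modified quotas P2 18.468, P5 3.121, P8 6.035, P3 3.443, P6 5.143, P1 7.494.
Geometric-mean thresholds: P2 √(18·19)=18.493, P5 √(3·4)=3.464, P8 √(6·7)=6.481, P3 √(3·4)=3.464, P6 √(5·6)=5.477, P1 √(7·8)=7.483.
Each quota rounded against its threshold gives P2 18, P5 3, P8 6, P3 3, P6 5, P1 8 (total 43).

P2: 18; P5: 3; P8: 6; P3: 3; P6: 5; P1: 8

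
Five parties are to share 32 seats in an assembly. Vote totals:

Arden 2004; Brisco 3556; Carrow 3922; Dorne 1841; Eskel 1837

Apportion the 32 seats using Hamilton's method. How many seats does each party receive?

Standard divisor: 13160 ÷ 32 ≈ 411.25.
Standard quotas: Arden 4.873, Brisco 8.647, Carrow 9.537, Dorne 4.477, Eskel 4.467.
Lower quotas: Arden 4, Brisco 8, Carrow 9, Dorne 4, Eskel 4 (sum 29, leaving 3 seats).
Remainders in descending order: Arden 0.873, Brisco 0.647, Carrow 0.537, Dorne 0.477, Eskel 0.467.
Largest remainders: Arden, Brisco, Carrow receive the extra seats.

Arden: 5, Brisco: 9, Carrow: 10, Dorne: 4, Eskel: 4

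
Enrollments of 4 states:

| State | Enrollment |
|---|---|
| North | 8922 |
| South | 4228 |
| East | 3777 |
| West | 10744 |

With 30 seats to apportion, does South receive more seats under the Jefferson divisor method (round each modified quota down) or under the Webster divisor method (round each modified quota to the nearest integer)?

Webster

Jefferson: North 10, South 4, East 4, West 12.
Webster: North 10, South 5, East 4, West 11.
South gets 4 under Jefferson and 5 under Webster.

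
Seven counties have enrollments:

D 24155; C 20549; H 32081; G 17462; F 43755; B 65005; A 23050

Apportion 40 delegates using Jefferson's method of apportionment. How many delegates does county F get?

Standard divisor 226057/40 ≈ 5651.425; standard quotas: D 4.274, C 3.636, H 5.677, G 3.090, F 7.742, B 11.502, A 4.079.
Rounding down gives 4, 3, 5, 3, 7, 11, 4 = 37 seats, so the divisor must be adjusted.
With modified divisor 5200: modified quotas D 4.645, C 3.952, H 6.169, G 3.358, F 8.414, B 12.501, A 4.433.
Rounding down: D 4, C 3, H 6, G 3, F 8, B 12, A 4 (total 40).
F receives 8.

8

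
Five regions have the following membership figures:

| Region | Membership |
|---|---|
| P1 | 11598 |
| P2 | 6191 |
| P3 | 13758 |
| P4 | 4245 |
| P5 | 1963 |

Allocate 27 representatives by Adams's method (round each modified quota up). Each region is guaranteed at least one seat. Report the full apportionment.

Standard divisor 37755/27 ≈ 1398.333; standard quotas: P1 8.294, P2 4.427, P3 9.839, P4 3.036, P5 1.404.
Rounding up gives 9, 5, 10, 4, 2 = 30 seats, so the divisor must be adjusted.
With modified divisor 1540: modified quotas P1 7.531, P2 4.020, P3 8.934, P4 2.756, P5 1.275.
Rounding up: P1 8, P2 5, P3 9, P4 3, P5 2 (total 27).

P1 8; P2 5; P3 9; P4 3; P5 2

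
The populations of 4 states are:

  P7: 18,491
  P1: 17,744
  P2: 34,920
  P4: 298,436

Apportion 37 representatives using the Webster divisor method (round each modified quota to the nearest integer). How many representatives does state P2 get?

3

Standard divisor 369591/37 ≈ 9988.946; standard quotas: P7 1.851, P1 1.776, P2 3.496, P4 29.877.
Rounding to the nearest integer gives P7 2, P1 2, P2 3, P4 30 — total 37, matching the house size, so no adjustment is needed.
P2 receives 3.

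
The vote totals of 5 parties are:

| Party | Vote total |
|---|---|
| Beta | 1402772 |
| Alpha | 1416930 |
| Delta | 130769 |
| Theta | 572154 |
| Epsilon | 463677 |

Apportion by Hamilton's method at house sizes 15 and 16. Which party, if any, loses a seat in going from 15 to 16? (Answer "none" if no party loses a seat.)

Delta

At 15 seats: Beta 5, Alpha 5, Delta 1, Theta 2, Epsilon 2.
At 16 seats: Beta 6, Alpha 6, Delta 0, Theta 2, Epsilon 2.
Delta drops from 1 to 0.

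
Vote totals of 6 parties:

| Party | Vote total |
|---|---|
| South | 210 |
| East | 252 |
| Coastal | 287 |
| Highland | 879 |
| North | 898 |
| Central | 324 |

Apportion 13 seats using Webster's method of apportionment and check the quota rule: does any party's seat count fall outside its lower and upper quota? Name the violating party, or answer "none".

Standard quotas: South 0.958, East 1.149, Coastal 1.309, Highland 4.009, North 4.096, Central 1.478.
Webster allocation: South 1, East 1, Coastal 1, Highland 4, North 4, Central 2.
Every allocation lies between the lower and upper quota.

none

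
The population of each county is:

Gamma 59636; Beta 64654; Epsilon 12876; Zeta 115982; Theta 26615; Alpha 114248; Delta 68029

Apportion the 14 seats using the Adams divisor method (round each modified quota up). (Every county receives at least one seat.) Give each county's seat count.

Gamma=2, Beta=2, Epsilon=1, Zeta=3, Theta=1, Alpha=3, Delta=2

Standard divisor 462040/14 ≈ 33002.857; standard quotas: Gamma 1.807, Beta 1.959, Epsilon 0.390, Zeta 3.514, Theta 0.806, Alpha 3.462, Delta 2.061.
Rounding up gives 2, 2, 1, 4, 1, 4, 3 = 17 seats, so the divisor must be adjusted.
With modified divisor 47900: modified quotas Gamma 1.245, Beta 1.350, Epsilon 0.269, Zeta 2.421, Theta 0.556, Alpha 2.385, Delta 1.420.
Rounding up: Gamma 2, Beta 2, Epsilon 1, Zeta 3, Theta 1, Alpha 3, Delta 2 (total 14).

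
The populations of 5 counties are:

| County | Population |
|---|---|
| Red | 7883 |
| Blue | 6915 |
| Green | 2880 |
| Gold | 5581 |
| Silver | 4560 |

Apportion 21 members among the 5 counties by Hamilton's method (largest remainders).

Red 6, Blue 5, Green 2, Gold 4, Silver 4

Total 27819; standard divisor 27819/21 ≈ 1324.714.
Standard quotas: Red 5.9507, Blue 5.2200, Green 2.1741, Gold 4.2130, Silver 3.4423.
Lower quotas: Red 5, Blue 5, Green 2, Gold 4, Silver 3 (sum 19, leaving 2 seats).
Remainders in descending order: Red 0.9507, Silver 0.4423, Blue 0.2200, Gold 0.2130, Green 0.1741.
The surplus seats go to Red, Silver.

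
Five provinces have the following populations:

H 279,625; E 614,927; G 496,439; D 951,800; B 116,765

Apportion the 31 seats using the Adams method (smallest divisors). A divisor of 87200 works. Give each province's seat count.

With modified divisor 87200: modified quotas H 3.207, E 7.052, G 5.693, D 10.915, B 1.339.
Rounding up: H 4, E 8, G 6, D 11, B 2 (total 31).

H: 4; E: 8; G: 6; D: 11; B: 2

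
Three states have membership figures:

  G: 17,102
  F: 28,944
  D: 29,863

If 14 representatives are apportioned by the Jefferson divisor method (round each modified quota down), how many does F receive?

Standard divisor 75909/14 ≈ 5422.071; standard quotas: G 3.154, F 5.338, D 5.508.
Rounding down gives 3, 5, 5 = 13 seats, so the divisor must be adjusted.
With modified divisor 4900: modified quotas G 3.490, F 5.907, D 6.094.
Rounding down: G 3, F 5, D 6 (total 14).
F receives 5.

5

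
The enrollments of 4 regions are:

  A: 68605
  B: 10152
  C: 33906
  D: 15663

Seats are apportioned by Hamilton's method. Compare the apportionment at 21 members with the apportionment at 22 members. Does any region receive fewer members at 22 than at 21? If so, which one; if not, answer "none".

D

At 21 seats: A 11, B 2, C 5, D 3.
At 22 seats: A 12, B 2, C 6, D 2.
D drops from 3 to 2.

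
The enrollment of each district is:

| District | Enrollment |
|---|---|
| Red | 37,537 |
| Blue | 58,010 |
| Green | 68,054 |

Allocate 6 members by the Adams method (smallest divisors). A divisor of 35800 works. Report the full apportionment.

With modified divisor 35800: modified quotas Red 1.049, Blue 1.620, Green 1.901.
Rounding up: Red 2, Blue 2, Green 2 (total 6).

Red 2, Blue 2, Green 2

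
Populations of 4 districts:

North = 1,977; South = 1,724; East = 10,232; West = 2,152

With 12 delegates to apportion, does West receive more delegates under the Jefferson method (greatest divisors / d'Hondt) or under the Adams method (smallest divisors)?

Jefferson: North 1, South 1, East 9, West 1.
Adams: North 2, South 2, East 6, West 2.
West gets 1 under Jefferson and 2 under Adams.

Adams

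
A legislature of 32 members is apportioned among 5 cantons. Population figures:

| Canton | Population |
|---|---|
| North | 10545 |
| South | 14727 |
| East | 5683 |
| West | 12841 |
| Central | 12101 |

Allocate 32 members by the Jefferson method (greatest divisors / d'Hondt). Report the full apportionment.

Standard divisor 55897/32 ≈ 1746.781; standard quotas: North 6.037, South 8.431, East 3.253, West 7.351, Central 6.928.
Rounding down gives 6, 8, 3, 7, 6 = 30 seats, so the divisor must be adjusted.
With modified divisor 1620: modified quotas North 6.509, South 9.091, East 3.508, West 7.927, Central 7.470.
Rounding down: North 6, South 9, East 3, West 7, Central 7 (total 32).

North 6, South 9, East 3, West 7, Central 7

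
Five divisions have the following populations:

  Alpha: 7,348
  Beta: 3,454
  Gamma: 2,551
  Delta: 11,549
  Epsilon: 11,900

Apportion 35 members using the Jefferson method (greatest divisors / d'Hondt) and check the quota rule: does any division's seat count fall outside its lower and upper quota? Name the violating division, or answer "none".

none

Standard quotas: Alpha 6.988, Beta 3.285, Gamma 2.426, Delta 10.984, Epsilon 11.317.
Jefferson allocation: Alpha 7, Beta 3, Gamma 2, Delta 11, Epsilon 12.
Every allocation lies between the lower and upper quota.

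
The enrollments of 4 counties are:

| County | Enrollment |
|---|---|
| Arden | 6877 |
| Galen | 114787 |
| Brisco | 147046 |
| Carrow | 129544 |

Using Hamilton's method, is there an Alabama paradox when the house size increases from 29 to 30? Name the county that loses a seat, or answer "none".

At 29 seats: Arden 1, Galen 8, Brisco 11, Carrow 9.
At 30 seats: Arden 0, Galen 9, Brisco 11, Carrow 10.
Arden drops from 1 to 0.

Arden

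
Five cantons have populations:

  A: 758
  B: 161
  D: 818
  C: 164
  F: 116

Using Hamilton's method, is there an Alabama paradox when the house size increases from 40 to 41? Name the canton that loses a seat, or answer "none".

At 40 seats: A 15, B 3, D 16, C 3, F 3.
At 41 seats: A 16, B 3, D 17, C 3, F 2.
F drops from 3 to 2.

F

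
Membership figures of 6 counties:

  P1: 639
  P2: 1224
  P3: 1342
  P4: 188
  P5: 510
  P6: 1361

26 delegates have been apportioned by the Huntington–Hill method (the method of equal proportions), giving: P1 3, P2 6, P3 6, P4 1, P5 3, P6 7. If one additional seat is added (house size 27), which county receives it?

P3

Priority for the next seat is population ÷ (√(s·(s+1))).
Priorities: P1 184.463, P2 188.867, P3 207.075, P4 132.936, P5 147.224, P6 181.871.
Highest priority: P3.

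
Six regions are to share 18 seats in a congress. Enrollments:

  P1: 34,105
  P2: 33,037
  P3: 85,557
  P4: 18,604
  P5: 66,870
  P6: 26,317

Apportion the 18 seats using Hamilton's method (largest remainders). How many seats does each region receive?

P1 2, P2 2, P3 6, P4 1, P5 5, P6 2

Standard divisor: 264490 ÷ 18 ≈ 14693.889.
Standard quotas: P1 2.3210, P2 2.2483, P3 5.8226, P4 1.2661, P5 4.5509, P6 1.7910.
Lower quotas: P1 2, P2 2, P3 5, P4 1, P5 4, P6 1 (sum 15, leaving 3 seats).
Remainders in descending order: P3 0.8226, P6 0.7910, P5 0.5509, P1 0.3210, P4 0.2661, P2 0.2483.
The surplus seats go to P3, P6, P5.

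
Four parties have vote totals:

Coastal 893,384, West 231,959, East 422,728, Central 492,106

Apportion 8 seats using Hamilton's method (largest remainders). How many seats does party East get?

2

The standard divisor is 2040177/8 ≈ 255022.125.
Standard quotas: Coastal 3.5032, West 0.9096, East 1.6576, Central 1.9297.
Lower quotas: Coastal 3, West 0, East 1, Central 1 (sum 5, leaving 3 seats).
Remainders in descending order: Central 0.9297, West 0.9096, East 0.6576, Coastal 0.5032.
The surplus seats go to Central, West, East.
East receives 2.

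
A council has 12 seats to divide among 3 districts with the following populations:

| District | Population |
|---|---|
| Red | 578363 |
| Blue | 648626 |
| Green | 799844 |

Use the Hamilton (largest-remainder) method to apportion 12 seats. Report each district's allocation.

Red: 3; Blue: 4; Green: 5

The standard divisor is 2026833/12 ≈ 168902.75.
Standard quotas: Red 3.4242, Blue 3.8402, Green 4.7355.
Lower quotas: Red 3, Blue 3, Green 4 (sum 10, leaving 2 seats).
Remainders in descending order: Blue 0.8402, Green 0.7355, Red 0.4242.
Largest remainders: Blue, Green receive the extra seats.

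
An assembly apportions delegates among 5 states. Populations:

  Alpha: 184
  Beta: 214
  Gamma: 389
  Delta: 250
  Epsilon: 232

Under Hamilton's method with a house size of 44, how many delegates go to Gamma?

14

The standard divisor is 1269/44 ≈ 28.841.
Standard quotas: Alpha 6.380, Beta 7.420, Gamma 13.488, Delta 8.668, Epsilon 8.044.
Lower quotas: Alpha 6, Beta 7, Gamma 13, Delta 8, Epsilon 8 (sum 42, leaving 2 seats).
Remainders in descending order: Delta 0.668, Gamma 0.488, Beta 0.420, Alpha 0.380, Epsilon 0.044.
The surplus seats go to Delta, Gamma.
Gamma receives 14.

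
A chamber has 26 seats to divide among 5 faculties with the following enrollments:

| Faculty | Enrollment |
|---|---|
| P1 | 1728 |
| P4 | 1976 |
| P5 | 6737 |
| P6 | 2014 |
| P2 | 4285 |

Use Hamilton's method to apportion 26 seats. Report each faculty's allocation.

P1: 3; P4: 3; P5: 10; P6: 3; P2: 7

Standard divisor: 16740 ÷ 26 ≈ 643.846.
Standard quotas: P1 2.6839, P4 3.0691, P5 10.4637, P6 3.1281, P2 6.6553.
Lower quotas: P1 2, P4 3, P5 10, P6 3, P2 6 (sum 24, leaving 2 seats).
Remainders in descending order: P1 0.6839, P2 0.6553, P5 0.4637, P6 0.1281, P4 0.0691.
Largest remainders: P1, P2 receive the extra seats.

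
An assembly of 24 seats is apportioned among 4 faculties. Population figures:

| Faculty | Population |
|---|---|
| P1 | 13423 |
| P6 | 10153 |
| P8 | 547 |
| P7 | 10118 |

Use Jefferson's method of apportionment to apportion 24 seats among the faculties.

Standard divisor 34241/24 ≈ 1426.708; standard quotas: P1 9.408, P6 7.116, P8 0.383, P7 7.092.
Rounding down gives 9, 7, 0, 7 = 23 seats, so the divisor must be adjusted.
With modified divisor 1300: modified quotas P1 10.325, P6 7.810, P8 0.421, P7 7.783.
Rounding down: P1 10, P6 7, P8 0, P7 7 (total 24).

P1 10, P6 7, P8 0, P7 7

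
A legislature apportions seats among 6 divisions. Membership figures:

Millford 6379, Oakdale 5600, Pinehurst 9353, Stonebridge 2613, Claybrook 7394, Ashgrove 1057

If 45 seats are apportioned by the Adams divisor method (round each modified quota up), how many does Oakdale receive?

8

Standard divisor 32396/45 ≈ 719.911; standard quotas: Millford 8.861, Oakdale 7.779, Pinehurst 12.992, Stonebridge 3.630, Claybrook 10.271, Ashgrove 1.468.
Rounding up gives 9, 8, 13, 4, 11, 2 = 47 seats, so the divisor must be adjusted.
With modified divisor 790: modified quotas Millford 8.075, Oakdale 7.089, Pinehurst 11.839, Stonebridge 3.308, Claybrook 9.359, Ashgrove 1.338.
Rounding up: Millford 9, Oakdale 8, Pinehurst 12, Stonebridge 4, Claybrook 10, Ashgrove 2 (total 45).
Oakdale receives 8.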